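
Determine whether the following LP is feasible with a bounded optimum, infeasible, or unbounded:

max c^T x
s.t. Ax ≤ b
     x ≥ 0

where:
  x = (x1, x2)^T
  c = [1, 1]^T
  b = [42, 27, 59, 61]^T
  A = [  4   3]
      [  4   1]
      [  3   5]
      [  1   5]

Feasible with a bounded optimal solution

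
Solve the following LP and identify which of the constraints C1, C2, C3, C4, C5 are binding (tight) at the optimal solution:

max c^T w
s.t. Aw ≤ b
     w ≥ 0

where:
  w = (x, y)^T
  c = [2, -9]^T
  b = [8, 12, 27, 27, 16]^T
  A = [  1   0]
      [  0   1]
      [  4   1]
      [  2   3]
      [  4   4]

At x = 4, y = 0, compute slack b - a·x for each constraint:
  C1: 8 − 4 = 4  (slack)
  C2: 12 − 0 = 12  (slack)
  C3: 27 − 16 = 11  (slack)
  C4: 27 − 8 = 19  (slack)
  C5: 16 − 16 = 0  (binding)

Optimal: x = 4, y = 0
Binding: C5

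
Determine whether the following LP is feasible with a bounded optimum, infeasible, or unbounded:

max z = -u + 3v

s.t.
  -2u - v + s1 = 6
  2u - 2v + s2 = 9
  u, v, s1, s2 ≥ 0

Unbounded (objective can increase without bound)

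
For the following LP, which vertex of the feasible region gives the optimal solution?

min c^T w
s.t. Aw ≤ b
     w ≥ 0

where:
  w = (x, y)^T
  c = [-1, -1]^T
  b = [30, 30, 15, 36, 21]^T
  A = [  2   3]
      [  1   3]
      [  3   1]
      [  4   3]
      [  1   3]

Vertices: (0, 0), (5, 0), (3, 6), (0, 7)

Evaluate the objective at each vertex of the feasible region:
  z(0, 0) = 0
  z(5, 0) = -5
  z(3, 6) = -9  ←
  z(0, 7) = -7
The minimum is at x = 3, y = 6.

(3, 6)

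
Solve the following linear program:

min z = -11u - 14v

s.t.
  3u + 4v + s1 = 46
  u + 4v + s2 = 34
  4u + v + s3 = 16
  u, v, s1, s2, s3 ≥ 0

Evaluate the objective at each vertex of the feasible region:
  z(0, 0) = 0
  z(4, 0) = -44
  z(2, 8) = -134  ←
  z(0, 8.5) = -119
The minimum is at u = 2, v = 8.

u = 2, v = 8, z = -134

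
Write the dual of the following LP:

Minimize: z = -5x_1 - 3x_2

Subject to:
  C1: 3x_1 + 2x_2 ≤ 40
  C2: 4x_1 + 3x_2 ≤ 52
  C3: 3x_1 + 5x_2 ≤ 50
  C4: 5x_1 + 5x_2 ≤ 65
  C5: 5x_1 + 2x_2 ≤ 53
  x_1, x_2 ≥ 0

Primal min cᵀx s.t. Ax ≤ b, x ≥ 0  →  Dual max −bᵀy s.t. Aᵀy ≥ −c, y ≥ 0.

Maximize: z = -40y1 - 52y2 - 50y3 - 65y4 - 53y5

Subject to:
  3y1 + 4y2 + 3y3 + 5y4 + 5y5 ≥ 5
  2y1 + 3y2 + 5y3 + 5y4 + 2y5 ≥ 3
  y1, y2, y3, y4, y5 ≥ 0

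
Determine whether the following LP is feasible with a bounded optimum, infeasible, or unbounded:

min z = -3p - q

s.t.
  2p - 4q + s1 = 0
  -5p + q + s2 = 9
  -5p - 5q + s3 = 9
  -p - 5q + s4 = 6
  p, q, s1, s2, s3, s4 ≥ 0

Unbounded (objective can decrease without bound)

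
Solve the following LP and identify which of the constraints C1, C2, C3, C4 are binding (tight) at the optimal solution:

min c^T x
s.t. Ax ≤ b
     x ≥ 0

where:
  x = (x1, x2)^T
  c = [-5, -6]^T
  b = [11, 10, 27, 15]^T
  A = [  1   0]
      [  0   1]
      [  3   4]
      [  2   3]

At x1 = 7.5, x2 = 0, compute slack b - a·x for each constraint:
  C1: 11 − 7.5 = 3.5  (slack)
  C2: 10 − 0 = 10  (slack)
  C3: 27 − 22.5 = 4.5  (slack)
  C4: 15 − 15 = 0  (binding)

Optimal: x1 = 7.5, x2 = 0
Binding: C4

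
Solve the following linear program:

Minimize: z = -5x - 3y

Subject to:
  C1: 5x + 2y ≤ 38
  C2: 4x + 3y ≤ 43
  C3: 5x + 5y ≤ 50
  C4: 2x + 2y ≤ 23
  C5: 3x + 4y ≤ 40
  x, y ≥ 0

Evaluate the objective at each vertex of the feasible region:
  z(0, 0) = 0
  z(7.6, 0) = -38
  z(6, 4) = -42  ←
  z(0, 10) = -30
The minimum is at x = 6, y = 4.

x = 6, y = 4, z = -42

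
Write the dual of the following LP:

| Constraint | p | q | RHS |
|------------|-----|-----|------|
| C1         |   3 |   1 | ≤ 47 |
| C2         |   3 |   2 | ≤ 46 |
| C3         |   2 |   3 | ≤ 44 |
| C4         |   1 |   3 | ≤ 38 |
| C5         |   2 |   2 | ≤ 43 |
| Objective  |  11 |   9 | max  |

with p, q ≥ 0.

Primal max cᵀx s.t. Ax ≤ b, x ≥ 0  →  Dual min bᵀy s.t. Aᵀy ≥ c, y ≥ 0.

Minimize: z = 47y1 + 46y2 + 44y3 + 38y4 + 43y5

Subject to:
  3y1 + 3y2 + 2y3 + y4 + 2y5 ≥ 11
  y1 + 2y2 + 3y3 + 3y4 + 2y5 ≥ 9
  y1, y2, y3, y4, y5 ≥ 0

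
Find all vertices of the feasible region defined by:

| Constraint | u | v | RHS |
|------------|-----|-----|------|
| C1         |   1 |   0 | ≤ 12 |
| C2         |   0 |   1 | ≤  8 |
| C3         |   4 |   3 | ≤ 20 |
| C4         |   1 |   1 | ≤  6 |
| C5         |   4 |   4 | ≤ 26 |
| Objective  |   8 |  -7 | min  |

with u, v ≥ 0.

(0, 0), (5, 0), (2, 4), (0, 6)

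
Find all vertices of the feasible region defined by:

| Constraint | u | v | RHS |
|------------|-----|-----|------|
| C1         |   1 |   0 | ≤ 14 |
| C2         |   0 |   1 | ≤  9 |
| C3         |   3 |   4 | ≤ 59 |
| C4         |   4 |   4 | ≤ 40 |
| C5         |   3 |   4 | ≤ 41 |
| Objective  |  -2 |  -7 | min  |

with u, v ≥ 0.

(0, 0), (10, 0), (1, 9), (0, 9)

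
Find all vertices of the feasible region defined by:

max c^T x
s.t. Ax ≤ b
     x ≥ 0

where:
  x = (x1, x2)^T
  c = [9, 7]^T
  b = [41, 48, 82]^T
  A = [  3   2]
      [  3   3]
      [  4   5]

(0, 0), (13.67, 0), (9, 7), (0, 16)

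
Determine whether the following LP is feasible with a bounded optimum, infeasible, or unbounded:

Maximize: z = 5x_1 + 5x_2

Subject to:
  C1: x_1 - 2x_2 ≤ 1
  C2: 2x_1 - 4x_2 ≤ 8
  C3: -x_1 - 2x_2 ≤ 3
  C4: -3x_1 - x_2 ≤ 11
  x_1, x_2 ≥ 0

Unbounded (objective can increase without bound)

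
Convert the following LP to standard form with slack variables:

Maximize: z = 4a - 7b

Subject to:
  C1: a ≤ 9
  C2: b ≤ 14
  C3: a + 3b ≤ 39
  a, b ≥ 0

max z = 4a - 7b

s.t.
  a + s1 = 9
  b + s2 = 14
  a + 3b + s3 = 39
  a, b, s1, s2, s3 ≥ 0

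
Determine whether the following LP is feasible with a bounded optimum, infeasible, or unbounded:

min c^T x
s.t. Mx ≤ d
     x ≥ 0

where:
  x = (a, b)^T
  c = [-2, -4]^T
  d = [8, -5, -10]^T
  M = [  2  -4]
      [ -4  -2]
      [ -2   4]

Infeasible (no feasible solution exists)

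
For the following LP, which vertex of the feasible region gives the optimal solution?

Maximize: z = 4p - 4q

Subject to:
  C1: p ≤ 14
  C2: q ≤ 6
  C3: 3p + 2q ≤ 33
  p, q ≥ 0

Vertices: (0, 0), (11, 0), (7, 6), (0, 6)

Evaluate the objective at each vertex of the feasible region:
  z(0, 0) = 0
  z(11, 0) = 44  ←
  z(7, 6) = 4
  z(0, 6) = -24
The maximum is at p = 11, q = 0.

(11, 0)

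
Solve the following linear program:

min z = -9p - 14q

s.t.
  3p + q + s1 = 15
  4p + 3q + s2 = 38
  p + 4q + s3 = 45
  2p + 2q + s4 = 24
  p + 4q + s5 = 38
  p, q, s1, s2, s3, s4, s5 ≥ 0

Evaluate the objective at each vertex of the feasible region:
  z(0, 0) = 0
  z(5, 0) = -45
  z(2, 9) = -144  ←
  z(0, 9.5) = -133
The minimum is at p = 2, q = 9.

p = 2, q = 9, z = -144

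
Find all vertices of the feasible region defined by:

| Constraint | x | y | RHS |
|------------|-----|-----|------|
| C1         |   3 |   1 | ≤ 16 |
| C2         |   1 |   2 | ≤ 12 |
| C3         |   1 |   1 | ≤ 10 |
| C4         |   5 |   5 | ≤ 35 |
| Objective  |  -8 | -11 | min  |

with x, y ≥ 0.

(0, 0), (5.333, 0), (4.5, 2.5), (2, 5), (0, 6)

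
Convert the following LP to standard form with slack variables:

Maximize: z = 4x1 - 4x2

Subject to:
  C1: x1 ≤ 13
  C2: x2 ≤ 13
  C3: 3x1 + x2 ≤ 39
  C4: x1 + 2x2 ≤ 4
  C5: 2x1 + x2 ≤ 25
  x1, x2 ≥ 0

max z = 4x1 - 4x2

s.t.
  x1 + s1 = 13
  x2 + s2 = 13
  3x1 + x2 + s3 = 39
  x1 + 2x2 + s4 = 4
  2x1 + x2 + s5 = 25
  x1, x2, s1, s2, s3, s4, s5 ≥ 0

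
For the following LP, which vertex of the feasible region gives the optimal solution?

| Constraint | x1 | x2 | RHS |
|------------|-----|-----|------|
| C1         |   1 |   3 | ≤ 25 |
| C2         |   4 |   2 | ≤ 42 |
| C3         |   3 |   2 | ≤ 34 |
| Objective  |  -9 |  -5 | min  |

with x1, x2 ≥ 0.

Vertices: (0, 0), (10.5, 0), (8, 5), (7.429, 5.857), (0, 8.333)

Evaluate the objective at each vertex of the feasible region:
  z(0, 0) = 0
  z(10.5, 0) = -94.5
  z(8, 5) = -97  ←
  z(7.429, 5.857) = -96.14
  z(0, 8.333) = -41.67
The minimum is at x1 = 8, x2 = 5.

(8, 5)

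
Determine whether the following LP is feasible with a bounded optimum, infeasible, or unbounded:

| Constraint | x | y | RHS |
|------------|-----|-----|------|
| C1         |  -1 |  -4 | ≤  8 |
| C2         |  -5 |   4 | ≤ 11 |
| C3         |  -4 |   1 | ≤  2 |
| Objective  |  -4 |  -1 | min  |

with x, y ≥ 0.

Unbounded (objective can decrease without bound)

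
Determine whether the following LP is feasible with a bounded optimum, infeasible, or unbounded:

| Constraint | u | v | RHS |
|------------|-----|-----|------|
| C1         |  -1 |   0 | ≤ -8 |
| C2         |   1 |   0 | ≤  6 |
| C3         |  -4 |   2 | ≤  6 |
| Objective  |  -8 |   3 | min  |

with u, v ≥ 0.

Infeasible (no feasible solution exists)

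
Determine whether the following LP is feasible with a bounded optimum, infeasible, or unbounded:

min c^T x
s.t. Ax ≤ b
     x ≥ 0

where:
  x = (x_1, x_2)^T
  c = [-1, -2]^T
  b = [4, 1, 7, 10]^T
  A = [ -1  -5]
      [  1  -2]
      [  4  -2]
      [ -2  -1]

Unbounded (objective can decrease without bound)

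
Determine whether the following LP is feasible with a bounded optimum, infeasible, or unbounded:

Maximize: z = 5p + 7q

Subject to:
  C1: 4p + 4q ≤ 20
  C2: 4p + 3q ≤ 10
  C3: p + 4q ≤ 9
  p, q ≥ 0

Feasible with a bounded optimal solution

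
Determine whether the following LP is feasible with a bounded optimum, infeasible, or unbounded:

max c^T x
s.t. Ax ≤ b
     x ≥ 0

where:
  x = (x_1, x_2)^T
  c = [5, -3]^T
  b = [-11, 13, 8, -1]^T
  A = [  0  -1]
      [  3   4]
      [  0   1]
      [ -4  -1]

Infeasible (no feasible solution exists)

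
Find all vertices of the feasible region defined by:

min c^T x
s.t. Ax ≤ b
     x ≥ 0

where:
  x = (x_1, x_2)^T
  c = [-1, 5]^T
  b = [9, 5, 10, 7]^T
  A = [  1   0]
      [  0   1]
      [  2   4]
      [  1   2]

(0, 0), (5, 0), (0, 2.5)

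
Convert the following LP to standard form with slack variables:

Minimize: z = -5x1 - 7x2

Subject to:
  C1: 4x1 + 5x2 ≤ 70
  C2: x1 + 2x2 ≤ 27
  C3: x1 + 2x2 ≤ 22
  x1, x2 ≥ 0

min z = -5x1 - 7x2

s.t.
  4x1 + 5x2 + s1 = 70
  x1 + 2x2 + s2 = 27
  x1 + 2x2 + s3 = 22
  x1, x2, s1, s2, s3 ≥ 0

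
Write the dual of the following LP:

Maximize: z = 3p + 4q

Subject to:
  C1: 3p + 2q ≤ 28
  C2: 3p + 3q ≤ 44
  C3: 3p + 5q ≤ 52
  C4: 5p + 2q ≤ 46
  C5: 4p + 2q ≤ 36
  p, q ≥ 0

Primal max cᵀx s.t. Ax ≤ b, x ≥ 0  →  Dual min bᵀy s.t. Aᵀy ≥ c, y ≥ 0.

Minimize: z = 28y1 + 44y2 + 52y3 + 46y4 + 36y5

Subject to:
  3y1 + 3y2 + 3y3 + 5y4 + 4y5 ≥ 3
  2y1 + 3y2 + 5y3 + 2y4 + 2y5 ≥ 4
  y1, y2, y3, y4, y5 ≥ 0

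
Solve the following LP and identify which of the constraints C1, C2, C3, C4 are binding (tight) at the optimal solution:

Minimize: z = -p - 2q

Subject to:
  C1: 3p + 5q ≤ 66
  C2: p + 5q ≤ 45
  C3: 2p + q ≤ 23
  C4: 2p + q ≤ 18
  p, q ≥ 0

At p = 5, q = 8, compute slack b - a·x for each constraint:
  C1: 66 − 55 = 11  (slack)
  C2: 45 − 45 = 0  (binding)
  C3: 23 − 18 = 5  (slack)
  C4: 18 − 18 = 0  (binding)

Optimal: p = 5, q = 8
Binding: C2, C4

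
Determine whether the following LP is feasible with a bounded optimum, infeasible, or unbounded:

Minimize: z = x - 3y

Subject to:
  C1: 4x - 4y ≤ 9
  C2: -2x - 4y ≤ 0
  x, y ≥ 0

Unbounded (objective can decrease without bound)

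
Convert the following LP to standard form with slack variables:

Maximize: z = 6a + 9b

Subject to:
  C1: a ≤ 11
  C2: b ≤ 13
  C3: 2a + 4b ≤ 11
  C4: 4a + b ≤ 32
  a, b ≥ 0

max z = 6a + 9b

s.t.
  a + s1 = 11
  b + s2 = 13
  2a + 4b + s3 = 11
  4a + b + s4 = 32
  a, b, s1, s2, s3, s4 ≥ 0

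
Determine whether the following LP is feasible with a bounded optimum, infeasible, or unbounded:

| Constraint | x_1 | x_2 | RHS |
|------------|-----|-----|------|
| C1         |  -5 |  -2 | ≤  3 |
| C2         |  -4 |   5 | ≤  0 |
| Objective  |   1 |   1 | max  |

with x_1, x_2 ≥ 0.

Unbounded (objective can increase without bound)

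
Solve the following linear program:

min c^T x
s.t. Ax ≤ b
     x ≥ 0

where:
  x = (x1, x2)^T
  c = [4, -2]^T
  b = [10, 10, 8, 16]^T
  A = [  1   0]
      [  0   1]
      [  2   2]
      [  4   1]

Evaluate the objective at each vertex of the feasible region:
  z(0, 0) = 0
  z(4, 0) = 16
  z(0, 4) = -8  ←
The minimum is at x1 = 0, x2 = 4.

x1 = 0, x2 = 4, z = -8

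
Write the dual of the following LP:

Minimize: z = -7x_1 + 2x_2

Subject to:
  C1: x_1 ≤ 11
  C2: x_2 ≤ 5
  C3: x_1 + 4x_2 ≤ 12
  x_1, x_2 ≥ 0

Primal min cᵀx s.t. Ax ≤ b, x ≥ 0  →  Dual max −bᵀy s.t. Aᵀy ≥ −c, y ≥ 0.

Maximize: z = -11y1 - 5y2 - 12y3

Subject to:
  y1 + y3 ≥ 7
  y2 + 4y3 ≥ -2
  y1, y2, y3 ≥ 0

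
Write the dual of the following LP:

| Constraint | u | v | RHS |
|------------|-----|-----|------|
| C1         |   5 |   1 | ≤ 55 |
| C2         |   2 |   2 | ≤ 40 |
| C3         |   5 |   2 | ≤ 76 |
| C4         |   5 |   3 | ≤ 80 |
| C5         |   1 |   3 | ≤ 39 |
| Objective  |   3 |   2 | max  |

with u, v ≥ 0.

Primal max cᵀx s.t. Ax ≤ b, x ≥ 0  →  Dual min bᵀy s.t. Aᵀy ≥ c, y ≥ 0.

Minimize: z = 55y1 + 40y2 + 76y3 + 80y4 + 39y5

Subject to:
  5y1 + 2y2 + 5y3 + 5y4 + y5 ≥ 3
  y1 + 2y2 + 2y3 + 3y4 + 3y5 ≥ 2
  y1, y2, y3, y4, y5 ≥ 0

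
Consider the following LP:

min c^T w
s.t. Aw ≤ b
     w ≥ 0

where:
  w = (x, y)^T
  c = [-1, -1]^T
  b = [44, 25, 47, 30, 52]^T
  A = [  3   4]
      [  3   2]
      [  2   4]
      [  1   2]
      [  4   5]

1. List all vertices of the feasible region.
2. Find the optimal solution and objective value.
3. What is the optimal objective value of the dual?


1. (0, 0), (8.333, 0), (3, 8), (0, 10.4)
2. x = 3, y = 8, z = -11
3. -11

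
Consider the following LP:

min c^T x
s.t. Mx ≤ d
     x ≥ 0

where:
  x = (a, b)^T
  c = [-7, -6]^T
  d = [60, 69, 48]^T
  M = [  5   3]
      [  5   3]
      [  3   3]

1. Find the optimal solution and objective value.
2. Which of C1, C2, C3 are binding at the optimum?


1. a = 6, b = 10, z = -102
2. C1, C3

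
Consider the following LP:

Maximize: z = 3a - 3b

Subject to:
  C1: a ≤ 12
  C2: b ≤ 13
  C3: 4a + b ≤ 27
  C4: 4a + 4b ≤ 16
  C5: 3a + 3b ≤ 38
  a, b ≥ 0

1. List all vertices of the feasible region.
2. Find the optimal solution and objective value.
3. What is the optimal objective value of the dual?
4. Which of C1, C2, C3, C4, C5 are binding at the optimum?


1. (0, 0), (4, 0), (0, 4)
2. a = 4, b = 0, z = 12
3. 12
4. C4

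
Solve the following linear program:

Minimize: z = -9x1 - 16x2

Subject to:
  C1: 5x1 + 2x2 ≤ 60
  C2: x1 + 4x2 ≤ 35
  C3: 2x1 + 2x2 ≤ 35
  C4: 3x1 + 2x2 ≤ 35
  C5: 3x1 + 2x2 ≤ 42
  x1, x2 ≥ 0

Evaluate the objective at each vertex of the feasible region:
  z(0, 0) = 0
  z(11.67, 0) = -105
  z(7, 7) = -175  ←
  z(0, 8.75) = -140
The minimum is at x1 = 7, x2 = 7.

x1 = 7, x2 = 7, z = -175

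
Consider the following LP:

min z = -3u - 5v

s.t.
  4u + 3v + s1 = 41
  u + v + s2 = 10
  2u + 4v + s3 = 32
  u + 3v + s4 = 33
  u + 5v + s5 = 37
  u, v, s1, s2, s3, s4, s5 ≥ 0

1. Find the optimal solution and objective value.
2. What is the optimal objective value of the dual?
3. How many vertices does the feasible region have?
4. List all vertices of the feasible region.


1. u = 4, v = 6, z = -42
2. -42
3. 5
4. (0, 0), (10, 0), (4, 6), (2, 7), (0, 7.4)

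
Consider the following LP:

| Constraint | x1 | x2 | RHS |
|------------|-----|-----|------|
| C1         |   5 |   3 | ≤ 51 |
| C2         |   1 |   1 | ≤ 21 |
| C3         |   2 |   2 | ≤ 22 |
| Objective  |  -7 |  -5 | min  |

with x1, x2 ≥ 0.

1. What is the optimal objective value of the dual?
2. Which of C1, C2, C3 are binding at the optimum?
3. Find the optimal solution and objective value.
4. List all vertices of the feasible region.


1. -73
2. C1, C3
3. x1 = 9, x2 = 2, z = -73
4. (0, 0), (10.2, 0), (9, 2), (0, 11)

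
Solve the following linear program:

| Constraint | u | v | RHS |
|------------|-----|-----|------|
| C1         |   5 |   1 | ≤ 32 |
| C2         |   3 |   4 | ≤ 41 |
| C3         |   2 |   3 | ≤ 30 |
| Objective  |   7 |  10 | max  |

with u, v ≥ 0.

Evaluate the objective at each vertex of the feasible region:
  z(0, 0) = 0
  z(6.4, 0) = 44.8
  z(5.118, 6.412) = 99.94
  z(3, 8) = 101  ←
  z(0, 10) = 100
The maximum is at u = 3, v = 8.

u = 3, v = 8, z = 101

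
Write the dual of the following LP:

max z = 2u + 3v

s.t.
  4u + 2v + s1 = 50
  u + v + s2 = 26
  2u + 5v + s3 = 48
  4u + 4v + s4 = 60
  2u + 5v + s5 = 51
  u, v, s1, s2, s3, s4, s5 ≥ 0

Primal max cᵀx s.t. Ax ≤ b, x ≥ 0  →  Dual min bᵀy s.t. Aᵀy ≥ c, y ≥ 0.

Minimize: z = 50y1 + 26y2 + 48y3 + 60y4 + 51y5

Subject to:
  4y1 + y2 + 2y3 + 4y4 + 2y5 ≥ 2
  2y1 + y2 + 5y3 + 4y4 + 5y5 ≥ 3
  y1, y2, y3, y4, y5 ≥ 0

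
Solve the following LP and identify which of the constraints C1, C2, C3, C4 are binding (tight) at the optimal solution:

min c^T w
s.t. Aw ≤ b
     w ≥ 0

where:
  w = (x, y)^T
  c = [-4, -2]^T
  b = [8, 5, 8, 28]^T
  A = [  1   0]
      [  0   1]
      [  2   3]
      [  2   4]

At x = 4, y = 0, compute slack b - a·x for each constraint:
  C1: 8 − 4 = 4  (slack)
  C2: 5 − 0 = 5  (slack)
  C3: 8 − 8 = 0  (binding)
  C4: 28 − 8 = 20  (slack)

Optimal: x = 4, y = 0
Binding: C3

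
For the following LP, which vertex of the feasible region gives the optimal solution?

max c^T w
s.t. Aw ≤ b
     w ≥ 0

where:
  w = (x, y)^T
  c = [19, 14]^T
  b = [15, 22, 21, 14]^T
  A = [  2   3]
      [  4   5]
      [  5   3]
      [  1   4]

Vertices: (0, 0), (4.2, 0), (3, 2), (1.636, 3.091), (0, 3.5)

Evaluate the objective at each vertex of the feasible region:
  z(0, 0) = 0
  z(4.2, 0) = 79.8
  z(3, 2) = 85  ←
  z(1.636, 3.091) = 74.36
  z(0, 3.5) = 49
The maximum is at x = 3, y = 2.

(3, 2)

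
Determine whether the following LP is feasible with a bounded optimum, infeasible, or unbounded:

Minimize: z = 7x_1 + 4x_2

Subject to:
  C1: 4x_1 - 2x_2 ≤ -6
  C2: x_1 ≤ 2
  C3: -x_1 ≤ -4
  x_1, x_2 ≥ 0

Infeasible (no feasible solution exists)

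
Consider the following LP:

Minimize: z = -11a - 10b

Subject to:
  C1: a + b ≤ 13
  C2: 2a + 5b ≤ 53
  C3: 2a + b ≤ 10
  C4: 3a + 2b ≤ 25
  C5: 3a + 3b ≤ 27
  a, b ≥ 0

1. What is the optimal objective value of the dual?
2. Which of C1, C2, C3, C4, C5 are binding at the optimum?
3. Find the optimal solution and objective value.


1. -91
2. C3, C5
3. a = 1, b = 8, z = -91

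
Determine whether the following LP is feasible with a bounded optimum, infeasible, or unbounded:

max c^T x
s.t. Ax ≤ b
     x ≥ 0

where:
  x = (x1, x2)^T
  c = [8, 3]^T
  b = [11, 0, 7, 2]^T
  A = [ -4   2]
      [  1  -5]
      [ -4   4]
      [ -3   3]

Unbounded (objective can increase without bound)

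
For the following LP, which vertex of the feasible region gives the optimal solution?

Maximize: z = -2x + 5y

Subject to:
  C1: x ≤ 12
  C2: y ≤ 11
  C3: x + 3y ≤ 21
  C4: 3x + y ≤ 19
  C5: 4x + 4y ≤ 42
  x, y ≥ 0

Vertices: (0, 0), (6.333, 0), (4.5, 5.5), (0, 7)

Evaluate the objective at each vertex of the feasible region:
  z(0, 0) = 0
  z(6.333, 0) = -12.67
  z(4.5, 5.5) = 18.5
  z(0, 7) = 35  ←
The maximum is at x = 0, y = 7.

(0, 7)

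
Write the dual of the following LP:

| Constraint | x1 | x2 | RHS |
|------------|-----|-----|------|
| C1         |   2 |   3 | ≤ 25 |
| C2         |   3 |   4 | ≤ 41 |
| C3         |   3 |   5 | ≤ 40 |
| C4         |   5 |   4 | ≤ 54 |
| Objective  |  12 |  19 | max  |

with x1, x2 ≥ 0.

Primal max cᵀx s.t. Ax ≤ b, x ≥ 0  →  Dual min bᵀy s.t. Aᵀy ≥ c, y ≥ 0.

Minimize: z = 25y1 + 41y2 + 40y3 + 54y4

Subject to:
  2y1 + 3y2 + 3y3 + 5y4 ≥ 12
  3y1 + 4y2 + 5y3 + 4y4 ≥ 19
  y1, y2, y3, y4 ≥ 0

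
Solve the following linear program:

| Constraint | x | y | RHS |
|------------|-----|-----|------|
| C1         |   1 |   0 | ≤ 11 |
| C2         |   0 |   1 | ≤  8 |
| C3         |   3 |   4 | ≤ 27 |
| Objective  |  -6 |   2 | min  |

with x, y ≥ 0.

Evaluate the objective at each vertex of the feasible region:
  z(0, 0) = 0
  z(9, 0) = -54  ←
  z(0, 6.75) = 13.5
The minimum is at x = 9, y = 0.

x = 9, y = 0, z = -54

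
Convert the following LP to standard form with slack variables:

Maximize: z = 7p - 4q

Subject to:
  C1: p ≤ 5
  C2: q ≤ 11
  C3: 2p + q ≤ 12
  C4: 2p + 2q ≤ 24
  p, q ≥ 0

max z = 7p - 4q

s.t.
  p + s1 = 5
  q + s2 = 11
  2p + q + s3 = 12
  2p + 2q + s4 = 24
  p, q, s1, s2, s3, s4 ≥ 0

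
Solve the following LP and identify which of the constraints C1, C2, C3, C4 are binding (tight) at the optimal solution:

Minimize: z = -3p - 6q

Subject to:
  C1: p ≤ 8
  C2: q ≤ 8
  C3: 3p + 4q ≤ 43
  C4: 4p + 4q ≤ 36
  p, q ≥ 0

At p = 1, q = 8, compute slack b - a·x for each constraint:
  C1: 8 − 1 = 7  (slack)
  C2: 8 − 8 = 0  (binding)
  C3: 43 − 35 = 8  (slack)
  C4: 36 − 36 = 0  (binding)

Optimal: p = 1, q = 8
Binding: C2, C4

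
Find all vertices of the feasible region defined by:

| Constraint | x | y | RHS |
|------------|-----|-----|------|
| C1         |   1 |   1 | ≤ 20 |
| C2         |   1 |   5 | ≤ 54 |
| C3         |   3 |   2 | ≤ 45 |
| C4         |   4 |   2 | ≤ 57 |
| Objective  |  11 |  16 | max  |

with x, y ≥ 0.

(0, 0), (14.25, 0), (12, 4.5), (9, 9), (0, 10.8)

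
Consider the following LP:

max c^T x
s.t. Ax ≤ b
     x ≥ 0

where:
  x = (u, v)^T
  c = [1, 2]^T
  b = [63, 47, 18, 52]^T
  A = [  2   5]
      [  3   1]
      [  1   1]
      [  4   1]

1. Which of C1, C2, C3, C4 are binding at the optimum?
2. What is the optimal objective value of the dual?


1. C1, C3
2. 27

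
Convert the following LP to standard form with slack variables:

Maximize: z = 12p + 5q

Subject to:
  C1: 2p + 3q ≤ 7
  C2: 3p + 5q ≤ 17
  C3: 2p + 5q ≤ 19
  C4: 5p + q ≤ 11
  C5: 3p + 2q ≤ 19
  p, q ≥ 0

max z = 12p + 5q

s.t.
  2p + 3q + s1 = 7
  3p + 5q + s2 = 17
  2p + 5q + s3 = 19
  5p + q + s4 = 11
  3p + 2q + s5 = 19
  p, q, s1, s2, s3, s4, s5 ≥ 0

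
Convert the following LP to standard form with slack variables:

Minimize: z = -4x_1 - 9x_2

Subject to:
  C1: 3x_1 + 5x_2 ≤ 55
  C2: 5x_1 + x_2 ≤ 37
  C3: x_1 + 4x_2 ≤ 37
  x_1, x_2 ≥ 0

min z = -4x_1 - 9x_2

s.t.
  3x_1 + 5x_2 + s1 = 55
  5x_1 + x_2 + s2 = 37
  x_1 + 4x_2 + s3 = 37
  x_1, x_2, s1, s2, s3 ≥ 0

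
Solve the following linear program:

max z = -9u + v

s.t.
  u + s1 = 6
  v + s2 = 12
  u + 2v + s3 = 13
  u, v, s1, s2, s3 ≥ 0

Evaluate the objective at each vertex of the feasible region:
  z(0, 0) = 0
  z(6, 0) = -54
  z(6, 3.5) = -50.5
  z(0, 6.5) = 6.5  ←
The maximum is at u = 0, v = 6.5.

u = 0, v = 6.5, z = 6.5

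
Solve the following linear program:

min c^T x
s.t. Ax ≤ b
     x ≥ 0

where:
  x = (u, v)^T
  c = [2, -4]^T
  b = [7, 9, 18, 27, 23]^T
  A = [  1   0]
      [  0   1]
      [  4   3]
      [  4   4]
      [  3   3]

Evaluate the objective at each vertex of the feasible region:
  z(0, 0) = 0
  z(4.5, 0) = 9
  z(0, 6) = -24  ←
The minimum is at u = 0, v = 6.

u = 0, v = 6, z = -24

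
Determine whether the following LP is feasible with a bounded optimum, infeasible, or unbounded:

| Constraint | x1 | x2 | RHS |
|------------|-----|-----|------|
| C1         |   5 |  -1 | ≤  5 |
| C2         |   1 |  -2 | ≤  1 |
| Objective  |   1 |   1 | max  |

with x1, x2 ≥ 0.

Unbounded (objective can increase without bound)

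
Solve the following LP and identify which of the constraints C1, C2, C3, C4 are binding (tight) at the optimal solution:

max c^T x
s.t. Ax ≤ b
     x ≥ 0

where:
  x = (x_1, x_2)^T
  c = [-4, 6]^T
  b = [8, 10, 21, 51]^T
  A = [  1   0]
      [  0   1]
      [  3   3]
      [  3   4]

At x_1 = 0, x_2 = 7, compute slack b - a·x for each constraint:
  C1: 8 − 0 = 8  (slack)
  C2: 10 − 7 = 3  (slack)
  C3: 21 − 21 = 0  (binding)
  C4: 51 − 28 = 23  (slack)

Optimal: x_1 = 0, x_2 = 7
Binding: C3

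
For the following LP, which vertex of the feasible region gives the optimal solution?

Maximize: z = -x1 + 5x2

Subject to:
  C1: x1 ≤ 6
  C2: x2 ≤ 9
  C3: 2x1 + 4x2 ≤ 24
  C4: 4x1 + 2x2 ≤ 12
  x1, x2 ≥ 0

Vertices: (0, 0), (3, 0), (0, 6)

Evaluate the objective at each vertex of the feasible region:
  z(0, 0) = 0
  z(3, 0) = -3
  z(0, 6) = 30  ←
The maximum is at x1 = 0, x2 = 6.

(0, 6)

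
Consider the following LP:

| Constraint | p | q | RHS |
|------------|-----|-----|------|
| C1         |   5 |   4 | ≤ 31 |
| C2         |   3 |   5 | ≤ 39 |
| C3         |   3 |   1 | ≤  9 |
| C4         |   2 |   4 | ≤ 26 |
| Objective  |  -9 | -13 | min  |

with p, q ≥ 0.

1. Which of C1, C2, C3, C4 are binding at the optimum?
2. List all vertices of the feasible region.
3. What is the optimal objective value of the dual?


1. C3, C4
2. (0, 0), (3, 0), (1, 6), (0, 6.5)
3. -87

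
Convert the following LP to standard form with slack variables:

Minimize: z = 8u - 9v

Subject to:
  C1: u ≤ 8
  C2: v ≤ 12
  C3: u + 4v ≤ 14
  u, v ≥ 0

min z = 8u - 9v

s.t.
  u + s1 = 8
  v + s2 = 12
  u + 4v + s3 = 14
  u, v, s1, s2, s3 ≥ 0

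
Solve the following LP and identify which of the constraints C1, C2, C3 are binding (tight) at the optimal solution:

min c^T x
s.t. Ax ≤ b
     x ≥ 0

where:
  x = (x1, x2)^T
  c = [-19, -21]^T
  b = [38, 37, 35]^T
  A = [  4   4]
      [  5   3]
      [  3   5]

At x1 = 5, x2 = 4, compute slack b - a·x for each constraint:
  C1: 38 − 36 = 2  (slack)
  C2: 37 − 37 = 0  (binding)
  C3: 35 − 35 = 0  (binding)

Optimal: x1 = 5, x2 = 4
Binding: C2, C3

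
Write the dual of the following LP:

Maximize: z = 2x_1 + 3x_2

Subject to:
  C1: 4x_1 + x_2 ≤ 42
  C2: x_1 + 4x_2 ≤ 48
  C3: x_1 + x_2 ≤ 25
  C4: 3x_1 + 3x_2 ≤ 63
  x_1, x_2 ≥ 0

Primal max cᵀx s.t. Ax ≤ b, x ≥ 0  →  Dual min bᵀy s.t. Aᵀy ≥ c, y ≥ 0.

Minimize: z = 42y1 + 48y2 + 25y3 + 63y4

Subject to:
  4y1 + y2 + y3 + 3y4 ≥ 2
  y1 + 4y2 + y3 + 3y4 ≥ 3
  y1, y2, y3, y4 ≥ 0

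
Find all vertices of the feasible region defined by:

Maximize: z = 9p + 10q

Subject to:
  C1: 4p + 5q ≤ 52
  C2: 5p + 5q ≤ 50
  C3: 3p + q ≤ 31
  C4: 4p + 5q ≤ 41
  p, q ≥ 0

(0, 0), (10, 0), (9, 1), (0, 8.2)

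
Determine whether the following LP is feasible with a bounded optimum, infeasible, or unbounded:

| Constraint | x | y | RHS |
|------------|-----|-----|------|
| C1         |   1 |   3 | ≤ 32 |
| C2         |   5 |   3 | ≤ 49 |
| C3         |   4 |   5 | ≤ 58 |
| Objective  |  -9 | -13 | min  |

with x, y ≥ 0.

Feasible with a bounded optimal solution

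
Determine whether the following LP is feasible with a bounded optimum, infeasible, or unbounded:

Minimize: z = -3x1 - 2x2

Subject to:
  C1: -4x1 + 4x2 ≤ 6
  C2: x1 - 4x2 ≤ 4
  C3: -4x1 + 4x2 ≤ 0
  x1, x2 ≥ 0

Unbounded (objective can decrease without bound)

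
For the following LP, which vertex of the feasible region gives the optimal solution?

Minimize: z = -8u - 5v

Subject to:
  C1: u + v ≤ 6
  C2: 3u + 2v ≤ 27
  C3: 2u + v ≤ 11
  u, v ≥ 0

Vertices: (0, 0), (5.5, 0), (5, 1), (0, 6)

Evaluate the objective at each vertex of the feasible region:
  z(0, 0) = 0
  z(5.5, 0) = -44
  z(5, 1) = -45  ←
  z(0, 6) = -30
The minimum is at u = 5, v = 1.

(5, 1)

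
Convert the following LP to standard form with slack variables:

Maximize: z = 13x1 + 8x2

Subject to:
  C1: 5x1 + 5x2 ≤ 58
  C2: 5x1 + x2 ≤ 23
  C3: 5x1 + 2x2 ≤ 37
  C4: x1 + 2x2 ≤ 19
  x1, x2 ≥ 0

max z = 13x1 + 8x2

s.t.
  5x1 + 5x2 + s1 = 58
  5x1 + x2 + s2 = 23
  5x1 + 2x2 + s3 = 37
  x1 + 2x2 + s4 = 19
  x1, x2, s1, s2, s3, s4 ≥ 0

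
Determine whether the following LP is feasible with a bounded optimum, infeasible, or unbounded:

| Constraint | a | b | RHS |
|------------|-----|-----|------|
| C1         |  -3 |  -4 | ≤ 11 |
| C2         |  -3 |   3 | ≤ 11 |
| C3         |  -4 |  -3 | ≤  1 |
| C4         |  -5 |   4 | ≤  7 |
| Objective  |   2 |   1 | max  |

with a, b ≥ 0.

Unbounded (objective can increase without bound)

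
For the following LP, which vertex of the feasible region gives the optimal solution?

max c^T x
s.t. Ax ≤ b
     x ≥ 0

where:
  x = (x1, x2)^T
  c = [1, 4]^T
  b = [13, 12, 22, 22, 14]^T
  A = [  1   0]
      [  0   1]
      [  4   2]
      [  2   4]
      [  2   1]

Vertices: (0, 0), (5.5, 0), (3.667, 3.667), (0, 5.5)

Evaluate the objective at each vertex of the feasible region:
  z(0, 0) = 0
  z(5.5, 0) = 5.5
  z(3.667, 3.667) = 18.33
  z(0, 5.5) = 22  ←
The maximum is at x1 = 0, x2 = 5.5.

(0, 5.5)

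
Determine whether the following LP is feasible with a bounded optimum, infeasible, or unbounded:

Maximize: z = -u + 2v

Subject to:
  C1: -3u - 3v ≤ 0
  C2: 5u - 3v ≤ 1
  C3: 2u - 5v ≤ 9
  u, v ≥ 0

Unbounded (objective can increase without bound)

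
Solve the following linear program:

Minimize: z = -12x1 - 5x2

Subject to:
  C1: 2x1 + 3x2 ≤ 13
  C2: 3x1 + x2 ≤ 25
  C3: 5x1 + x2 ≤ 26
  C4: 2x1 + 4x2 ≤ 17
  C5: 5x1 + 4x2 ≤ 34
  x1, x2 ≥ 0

Evaluate the objective at each vertex of the feasible region:
  z(0, 0) = 0
  z(5.2, 0) = -62.4
  z(5, 1) = -65  ←
  z(0.5, 4) = -26
  z(0, 4.25) = -21.25
The minimum is at x1 = 5, x2 = 1.

x1 = 5, x2 = 1, z = -65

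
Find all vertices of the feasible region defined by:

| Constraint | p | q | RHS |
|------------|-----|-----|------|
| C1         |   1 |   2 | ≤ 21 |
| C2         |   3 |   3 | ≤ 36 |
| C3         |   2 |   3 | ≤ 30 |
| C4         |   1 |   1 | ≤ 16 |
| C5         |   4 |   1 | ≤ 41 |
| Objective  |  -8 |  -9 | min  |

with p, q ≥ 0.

(0, 0), (10.25, 0), (9.667, 2.333), (6, 6), (0, 10)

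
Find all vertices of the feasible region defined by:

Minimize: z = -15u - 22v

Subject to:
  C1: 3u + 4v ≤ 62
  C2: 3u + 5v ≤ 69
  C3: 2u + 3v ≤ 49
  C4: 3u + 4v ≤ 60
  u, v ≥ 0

(0, 0), (20, 0), (8, 9), (0, 13.8)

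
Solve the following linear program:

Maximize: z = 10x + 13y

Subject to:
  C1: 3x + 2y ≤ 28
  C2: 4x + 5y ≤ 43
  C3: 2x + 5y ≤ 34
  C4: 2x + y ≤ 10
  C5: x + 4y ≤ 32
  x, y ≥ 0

Evaluate the objective at each vertex of the feasible region:
  z(0, 0) = 0
  z(5, 0) = 50
  z(2, 6) = 98  ←
  z(0, 6.8) = 88.4
The maximum is at x = 2, y = 6.

x = 2, y = 6, z = 98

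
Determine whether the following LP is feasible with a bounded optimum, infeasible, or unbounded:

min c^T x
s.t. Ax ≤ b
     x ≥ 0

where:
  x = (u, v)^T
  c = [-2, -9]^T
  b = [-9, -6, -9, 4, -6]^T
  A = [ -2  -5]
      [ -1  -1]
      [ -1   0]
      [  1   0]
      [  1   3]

Infeasible (no feasible solution exists)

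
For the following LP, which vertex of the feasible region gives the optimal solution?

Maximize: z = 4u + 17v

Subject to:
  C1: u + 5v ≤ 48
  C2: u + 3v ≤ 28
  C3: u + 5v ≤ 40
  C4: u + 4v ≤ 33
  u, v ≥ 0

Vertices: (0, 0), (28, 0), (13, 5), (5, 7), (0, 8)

Evaluate the objective at each vertex of the feasible region:
  z(0, 0) = 0
  z(28, 0) = 112
  z(13, 5) = 137
  z(5, 7) = 139  ←
  z(0, 8) = 136
The maximum is at u = 5, v = 7.

(5, 7)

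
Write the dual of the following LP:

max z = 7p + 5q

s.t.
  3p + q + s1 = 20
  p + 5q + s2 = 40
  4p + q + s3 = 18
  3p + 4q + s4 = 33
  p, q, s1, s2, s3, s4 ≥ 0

Primal max cᵀx s.t. Ax ≤ b, x ≥ 0  →  Dual min bᵀy s.t. Aᵀy ≥ c, y ≥ 0.

Minimize: z = 20y1 + 40y2 + 18y3 + 33y4

Subject to:
  3y1 + y2 + 4y3 + 3y4 ≥ 7
  y1 + 5y2 + y3 + 4y4 ≥ 5
  y1, y2, y3, y4 ≥ 0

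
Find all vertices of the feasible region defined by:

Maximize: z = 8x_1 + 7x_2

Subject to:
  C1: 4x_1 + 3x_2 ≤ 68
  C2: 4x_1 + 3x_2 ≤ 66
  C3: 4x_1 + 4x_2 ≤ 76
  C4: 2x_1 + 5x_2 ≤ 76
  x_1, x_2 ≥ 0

(0, 0), (16.5, 0), (9, 10), (6.333, 12.67), (0, 15.2)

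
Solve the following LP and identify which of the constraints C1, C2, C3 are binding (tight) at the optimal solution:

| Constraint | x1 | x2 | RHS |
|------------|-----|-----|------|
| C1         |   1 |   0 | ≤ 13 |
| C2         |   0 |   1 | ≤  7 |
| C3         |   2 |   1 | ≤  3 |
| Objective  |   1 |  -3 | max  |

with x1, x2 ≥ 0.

At x1 = 1.5, x2 = 0, compute slack b - a·x for each constraint:
  C1: 13 − 1.5 = 11.5  (slack)
  C2: 7 − 0 = 7  (slack)
  C3: 3 − 3 = 0  (binding)

Optimal: x1 = 1.5, x2 = 0
Binding: C3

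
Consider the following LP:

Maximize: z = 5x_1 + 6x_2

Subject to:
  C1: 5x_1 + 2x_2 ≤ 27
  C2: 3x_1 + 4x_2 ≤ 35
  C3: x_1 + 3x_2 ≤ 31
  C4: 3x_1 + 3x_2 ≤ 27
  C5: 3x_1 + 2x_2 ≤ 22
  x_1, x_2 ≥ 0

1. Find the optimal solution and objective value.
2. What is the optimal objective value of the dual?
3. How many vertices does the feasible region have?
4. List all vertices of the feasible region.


1. x_1 = 1, x_2 = 8, z = 53
2. 53
3. 5
4. (0, 0), (5.4, 0), (3, 6), (1, 8), (0, 8.75)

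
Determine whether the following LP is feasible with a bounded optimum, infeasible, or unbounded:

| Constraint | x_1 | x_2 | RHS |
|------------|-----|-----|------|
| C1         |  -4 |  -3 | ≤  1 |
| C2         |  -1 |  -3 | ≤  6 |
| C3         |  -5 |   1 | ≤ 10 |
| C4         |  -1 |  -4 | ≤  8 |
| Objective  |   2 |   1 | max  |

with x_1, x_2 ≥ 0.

Unbounded (objective can increase without bound)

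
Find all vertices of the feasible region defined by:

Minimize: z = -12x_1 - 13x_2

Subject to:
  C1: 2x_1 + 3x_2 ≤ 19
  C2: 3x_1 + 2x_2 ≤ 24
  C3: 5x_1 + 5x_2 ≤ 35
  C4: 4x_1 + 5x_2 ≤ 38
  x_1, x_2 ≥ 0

(0, 0), (7, 0), (2, 5), (0, 6.333)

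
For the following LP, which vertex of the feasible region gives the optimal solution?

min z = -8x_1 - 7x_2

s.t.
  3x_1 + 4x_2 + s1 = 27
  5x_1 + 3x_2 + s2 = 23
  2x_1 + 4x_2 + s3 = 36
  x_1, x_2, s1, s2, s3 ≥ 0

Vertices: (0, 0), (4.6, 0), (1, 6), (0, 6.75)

Evaluate the objective at each vertex of the feasible region:
  z(0, 0) = 0
  z(4.6, 0) = -36.8
  z(1, 6) = -50  ←
  z(0, 6.75) = -47.25
The minimum is at x_1 = 1, x_2 = 6.

(1, 6)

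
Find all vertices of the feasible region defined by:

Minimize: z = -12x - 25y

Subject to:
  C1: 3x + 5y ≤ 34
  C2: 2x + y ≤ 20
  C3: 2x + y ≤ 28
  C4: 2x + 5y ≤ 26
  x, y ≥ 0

(0, 0), (10, 0), (9.429, 1.143), (8, 2), (0, 5.2)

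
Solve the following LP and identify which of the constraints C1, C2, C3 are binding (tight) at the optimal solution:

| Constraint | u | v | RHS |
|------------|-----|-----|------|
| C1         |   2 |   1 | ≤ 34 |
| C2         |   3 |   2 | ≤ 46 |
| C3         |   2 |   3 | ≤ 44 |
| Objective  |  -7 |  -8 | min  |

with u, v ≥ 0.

At u = 10, v = 8, compute slack b - a·x for each constraint:
  C1: 34 − 28 = 6  (slack)
  C2: 46 − 46 = 0  (binding)
  C3: 44 − 44 = 0  (binding)

Optimal: u = 10, v = 8
Binding: C2, C3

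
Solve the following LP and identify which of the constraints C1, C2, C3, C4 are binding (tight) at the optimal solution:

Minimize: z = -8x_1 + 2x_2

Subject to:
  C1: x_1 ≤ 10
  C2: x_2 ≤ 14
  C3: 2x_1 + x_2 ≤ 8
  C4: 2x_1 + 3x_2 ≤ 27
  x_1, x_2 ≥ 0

At x_1 = 4, x_2 = 0, compute slack b - a·x for each constraint:
  C1: 10 − 4 = 6  (slack)
  C2: 14 − 0 = 14  (slack)
  C3: 8 − 8 = 0  (binding)
  C4: 27 − 8 = 19  (slack)

Optimal: x_1 = 4, x_2 = 0
Binding: C3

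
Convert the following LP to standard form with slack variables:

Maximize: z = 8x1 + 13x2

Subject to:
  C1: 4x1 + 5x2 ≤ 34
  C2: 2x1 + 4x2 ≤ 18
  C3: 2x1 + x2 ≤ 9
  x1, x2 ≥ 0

max z = 8x1 + 13x2

s.t.
  4x1 + 5x2 + s1 = 34
  2x1 + 4x2 + s2 = 18
  2x1 + x2 + s3 = 9
  x1, x2, s1, s2, s3 ≥ 0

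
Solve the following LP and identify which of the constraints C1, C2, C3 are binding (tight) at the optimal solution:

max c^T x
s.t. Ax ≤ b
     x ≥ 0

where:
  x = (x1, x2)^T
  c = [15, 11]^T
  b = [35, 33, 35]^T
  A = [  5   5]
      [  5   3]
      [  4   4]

At x1 = 6, x2 = 1, compute slack b - a·x for each constraint:
  C1: 35 − 35 = 0  (binding)
  C2: 33 − 33 = 0  (binding)
  C3: 35 − 28 = 7  (slack)

Optimal: x1 = 6, x2 = 1
Binding: C1, C2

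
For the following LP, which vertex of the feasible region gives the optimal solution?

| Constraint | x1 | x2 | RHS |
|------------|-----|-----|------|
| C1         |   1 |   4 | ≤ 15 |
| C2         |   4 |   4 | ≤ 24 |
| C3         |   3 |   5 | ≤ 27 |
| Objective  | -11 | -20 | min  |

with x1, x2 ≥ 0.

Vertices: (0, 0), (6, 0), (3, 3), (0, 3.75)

Evaluate the objective at each vertex of the feasible region:
  z(0, 0) = 0
  z(6, 0) = -66
  z(3, 3) = -93  ←
  z(0, 3.75) = -75
The minimum is at x1 = 3, x2 = 3.

(3, 3)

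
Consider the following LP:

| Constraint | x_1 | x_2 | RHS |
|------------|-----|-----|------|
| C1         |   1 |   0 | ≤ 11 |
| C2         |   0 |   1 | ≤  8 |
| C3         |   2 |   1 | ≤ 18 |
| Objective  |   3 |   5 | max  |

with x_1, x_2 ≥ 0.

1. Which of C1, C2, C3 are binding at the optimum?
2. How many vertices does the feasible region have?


1. C2, C3
2. 4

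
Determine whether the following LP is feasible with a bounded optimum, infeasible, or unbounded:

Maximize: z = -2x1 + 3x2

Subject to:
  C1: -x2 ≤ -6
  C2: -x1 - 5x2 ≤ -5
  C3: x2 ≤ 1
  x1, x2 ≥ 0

Infeasible (no feasible solution exists)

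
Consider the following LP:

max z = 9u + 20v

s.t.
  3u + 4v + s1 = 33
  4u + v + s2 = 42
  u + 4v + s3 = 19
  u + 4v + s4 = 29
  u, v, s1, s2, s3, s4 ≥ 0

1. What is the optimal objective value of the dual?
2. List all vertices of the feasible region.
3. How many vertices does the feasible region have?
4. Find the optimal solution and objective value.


1. 123
2. (0, 0), (10.5, 0), (10.38, 0.4615), (7, 3), (0, 4.75)
3. 5
4. u = 7, v = 3, z = 123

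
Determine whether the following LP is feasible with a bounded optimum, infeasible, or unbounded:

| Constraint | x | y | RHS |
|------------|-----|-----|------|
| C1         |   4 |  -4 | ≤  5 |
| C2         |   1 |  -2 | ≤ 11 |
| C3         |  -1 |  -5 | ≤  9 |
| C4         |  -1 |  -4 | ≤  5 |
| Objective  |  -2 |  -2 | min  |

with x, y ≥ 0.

Unbounded (objective can decrease without bound)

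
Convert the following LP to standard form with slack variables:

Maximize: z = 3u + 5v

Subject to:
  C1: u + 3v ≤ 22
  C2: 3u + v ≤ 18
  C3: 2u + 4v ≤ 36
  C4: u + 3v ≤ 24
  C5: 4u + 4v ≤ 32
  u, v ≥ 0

max z = 3u + 5v

s.t.
  u + 3v + s1 = 22
  3u + v + s2 = 18
  2u + 4v + s3 = 36
  u + 3v + s4 = 24
  4u + 4v + s5 = 32
  u, v, s1, s2, s3, s4, s5 ≥ 0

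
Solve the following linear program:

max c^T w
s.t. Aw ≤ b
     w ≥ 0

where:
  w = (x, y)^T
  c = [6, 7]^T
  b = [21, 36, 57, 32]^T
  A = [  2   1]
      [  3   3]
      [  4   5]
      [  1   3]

Evaluate the objective at each vertex of the feasible region:
  z(0, 0) = 0
  z(10.5, 0) = 63
  z(9, 3) = 75
  z(3, 9) = 81  ←
  z(1.571, 10.14) = 80.43
  z(0, 10.67) = 74.67
The maximum is at x = 3, y = 9.

x = 3, y = 9, z = 81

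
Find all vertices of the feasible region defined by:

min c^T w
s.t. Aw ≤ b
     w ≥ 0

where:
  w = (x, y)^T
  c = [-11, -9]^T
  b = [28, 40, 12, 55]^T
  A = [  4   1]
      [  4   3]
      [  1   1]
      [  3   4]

(0, 0), (7, 0), (5.5, 6), (4, 8), (0, 12)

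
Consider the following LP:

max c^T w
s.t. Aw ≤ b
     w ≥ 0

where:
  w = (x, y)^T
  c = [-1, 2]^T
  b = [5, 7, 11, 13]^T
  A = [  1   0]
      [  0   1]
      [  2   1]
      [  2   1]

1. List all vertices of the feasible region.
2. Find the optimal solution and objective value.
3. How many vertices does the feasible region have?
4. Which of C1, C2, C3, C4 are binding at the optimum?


1. (0, 0), (5, 0), (5, 1), (2, 7), (0, 7)
2. x = 0, y = 7, z = 14
3. 5
4. C2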